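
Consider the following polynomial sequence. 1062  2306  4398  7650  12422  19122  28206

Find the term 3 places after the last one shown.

Δ: 1244  2092  3252  4772  6700  9084
Δ²: 848  1160  1520  1928  2384
Δ³: 312  360  408  456
Δ⁴: 48  48  48
The fourth differences are constant (48).
456 + 48 = 504;  2384 + 504 = 2888;  9084 + 2888 = 11972;  28206 + 11972 = 40178
504 + 48 = 552;  2888 + 552 = 3440;  11972 + 3440 = 15412;  40178 + 15412 = 55590
552 + 48 = 600;  3440 + 600 = 4040;  15412 + 4040 = 19452;  55590 + 19452 = 75042

75042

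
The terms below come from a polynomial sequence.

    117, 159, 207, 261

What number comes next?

321

Δ: 42  48  54
Δ²: 6  6
Constant second difference = 6, so extend:
54 + 6 = 60;  261 + 60 = 321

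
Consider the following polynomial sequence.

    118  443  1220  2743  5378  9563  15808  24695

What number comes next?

36878

First differences: 325 , 777 , 1523 , 2635 , 4185 , 6245 , 8887
Second differences: 452 , 746 , 1112 , 1550 , 2060 , 2642
Third differences: 294 , 366 , 438 , 510 , 582
Fourth differences: 72 , 72 , 72 , 72
Fourth differences constant at 72.
582 + 72 = 654;  2642 + 654 = 3296;  8887 + 3296 = 12183;  24695 + 12183 = 36878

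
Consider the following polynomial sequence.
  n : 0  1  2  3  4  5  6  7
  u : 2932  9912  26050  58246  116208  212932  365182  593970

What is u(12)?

3979240

First differences: 6980, 16138, 32196, 57962, 96724, 152250, 228788
Second differences: 9158, 16058, 25766, 38762, 55526, 76538
Third differences: 6900, 9708, 12996, 16764, 21012
Fourth differences: 2808, 3288, 3768, 4248
Fifth differences: 480, 480, 480
Fifth differences constant at 480.
4248 + 480 = 4728;  21012 + 4728 = 25740;  76538 + 25740 = 102278;  228788 + 102278 = 331066;  593970 + 331066 = 925036
4728 + 480 = 5208;  25740 + 5208 = 30948;  102278 + 30948 = 133226;  331066 + 133226 = 464292;  925036 + 464292 = 1389328
5208 + 480 = 5688;  30948 + 5688 = 36636;  133226 + 36636 = 169862;  464292 + 169862 = 634154;  1389328 + 634154 = 2023482
5688 + 480 = 6168;  36636 + 6168 = 42804;  169862 + 42804 = 212666;  634154 + 212666 = 846820;  2023482 + 846820 = 2870302
6168 + 480 = 6648;  42804 + 6648 = 49452;  212666 + 49452 = 262118;  846820 + 262118 = 1108938;  2870302 + 1108938 = 3979240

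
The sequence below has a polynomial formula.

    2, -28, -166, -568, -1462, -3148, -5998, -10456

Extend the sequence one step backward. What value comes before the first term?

-30, -138, -402, -894, -1686, -2850, -4458
-108, -264, -492, -792, -1164, -1608
-156, -228, -300, -372, -444
-72, -72, -72, -72
The fourth differences are constant at -72.
Work back: -156 + 72 = -84;  -108 + 84 = -24;  -30 + 24 = -6;  2 + 6 = 8

8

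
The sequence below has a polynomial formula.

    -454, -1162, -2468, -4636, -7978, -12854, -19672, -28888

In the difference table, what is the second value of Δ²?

-862

First differences: -708, -1306, -2168, -3342, -4876, -6818, -9216
Second differences: -598, -862, -1174, -1534, -1942, -2398
Third differences: -264, -312, -360, -408, -456
Fourth differences: -48, -48, -48, -48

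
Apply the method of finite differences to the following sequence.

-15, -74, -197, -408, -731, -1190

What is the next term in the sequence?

-59 , -123 , -211 , -323 , -459
-64 , -88 , -112 , -136
-24 , -24 , -24
The third differences are constant (-24).
-136 − 24 = -160;  -459 − 160 = -619;  -1190 − 619 = -1809

-1809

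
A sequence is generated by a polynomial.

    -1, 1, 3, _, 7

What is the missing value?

5

Using the first 3 terms:
D1: 2  2
Constant first difference = 2.
Extend forward: 3 + 2 = 5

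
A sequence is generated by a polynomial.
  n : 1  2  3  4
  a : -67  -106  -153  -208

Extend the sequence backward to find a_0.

-39, -47, -55
-8, -8
The second differences are constant at -8.
Work back: -39 + 8 = -31;  -67 + 31 = -36

-36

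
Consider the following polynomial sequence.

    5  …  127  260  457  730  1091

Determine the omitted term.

Using the last 5 terms:
133, 197, 273, 361
64, 76, 88
12, 12
Constant third difference = 12.
Extend backward: 64 − 12 = 52;  133 − 52 = 81;  127 − 81 = 46

46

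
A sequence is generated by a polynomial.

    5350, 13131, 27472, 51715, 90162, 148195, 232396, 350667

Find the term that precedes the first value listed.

7781, 14341, 24243, 38447, 58033, 84201, 118271
6560, 9902, 14204, 19586, 26168, 34070
3342, 4302, 5382, 6582, 7902
960, 1080, 1200, 1320
120, 120, 120
The fifth differences are constant at 120.
Work back: 960 − 120 = 840;  3342 − 840 = 2502;  6560 − 2502 = 4058;  7781 − 4058 = 3723;  5350 − 3723 = 1627

1627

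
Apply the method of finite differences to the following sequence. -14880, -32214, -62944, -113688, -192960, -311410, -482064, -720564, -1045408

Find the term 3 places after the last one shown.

-17334 , -30730 , -50744 , -79272 , -118450 , -170654 , -238500 , -324844
-13396 , -20014 , -28528 , -39178 , -52204 , -67846 , -86344
-6618 , -8514 , -10650 , -13026 , -15642 , -18498
-1896 , -2136 , -2376 , -2616 , -2856
-240 , -240 , -240 , -240
The fifth differences are constant (-240).
-2856 − 240 = -3096;  -18498 − 3096 = -21594;  -86344 − 21594 = -107938;  -324844 − 107938 = -432782;  -1045408 − 432782 = -1478190
-3096 − 240 = -3336;  -21594 − 3336 = -24930;  -107938 − 24930 = -132868;  -432782 − 132868 = -565650;  -1478190 − 565650 = -2043840
-3336 − 240 = -3576;  -24930 − 3576 = -28506;  -132868 − 28506 = -161374;  -565650 − 161374 = -727024;  -2043840 − 727024 = -2770864

-2770864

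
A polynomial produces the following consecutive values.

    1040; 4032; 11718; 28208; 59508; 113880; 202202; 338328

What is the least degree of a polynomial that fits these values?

Δ: 2992, 7686, 16490, 31300, 54372, 88322, 136126
Δ²: 4694, 8804, 14810, 23072, 33950, 47804
Δ³: 4110, 6006, 8262, 10878, 13854
Δ⁴: 1896, 2256, 2616, 2976
Δ⁵: 360, 360, 360
The fifth differences are constant, so the polynomial has degree 5.

5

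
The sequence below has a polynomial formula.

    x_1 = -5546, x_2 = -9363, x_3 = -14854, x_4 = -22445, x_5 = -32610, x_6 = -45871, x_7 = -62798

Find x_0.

-3025

-3817, -5491, -7591, -10165, -13261, -16927
-1674, -2100, -2574, -3096, -3666
-426, -474, -522, -570
-48, -48, -48
The fourth differences are constant at -48.
Work back: -426 + 48 = -378;  -1674 + 378 = -1296;  -3817 + 1296 = -2521;  -5546 + 2521 = -3025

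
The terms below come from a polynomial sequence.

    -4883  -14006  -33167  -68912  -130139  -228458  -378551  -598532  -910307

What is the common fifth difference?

D1: -9123, -19161, -35745, -61227, -98319, -150093, -219981, -311775
D2: -10038, -16584, -25482, -37092, -51774, -69888, -91794
D3: -6546, -8898, -11610, -14682, -18114, -21906
D4: -2352, -2712, -3072, -3432, -3792
D5: -360, -360, -360, -360

-360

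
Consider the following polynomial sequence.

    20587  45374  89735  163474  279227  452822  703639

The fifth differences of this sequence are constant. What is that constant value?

D1: 24787, 44361, 73739, 115753, 173595, 250817
D2: 19574, 29378, 42014, 57842, 77222
D3: 9804, 12636, 15828, 19380
D4: 2832, 3192, 3552
D5: 360, 360

360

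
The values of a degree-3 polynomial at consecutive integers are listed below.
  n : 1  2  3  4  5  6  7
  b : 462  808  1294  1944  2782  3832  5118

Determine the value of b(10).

10632

Δ: 346, 486, 650, 838, 1050, 1286
Δ²: 140, 164, 188, 212, 236
Δ³: 24, 24, 24, 24
The third differences are constant (24).
236 + 24 = 260;  1286 + 260 = 1546;  5118 + 1546 = 6664
260 + 24 = 284;  1546 + 284 = 1830;  6664 + 1830 = 8494
284 + 24 = 308;  1830 + 308 = 2138;  8494 + 2138 = 10632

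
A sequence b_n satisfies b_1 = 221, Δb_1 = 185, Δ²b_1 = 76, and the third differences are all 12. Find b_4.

1016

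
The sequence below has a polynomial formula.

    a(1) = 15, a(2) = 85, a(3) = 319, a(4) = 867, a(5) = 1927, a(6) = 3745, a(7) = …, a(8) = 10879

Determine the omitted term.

Using the first 6 terms:
First differences: 70  234  548  1060  1818
Second differences: 164  314  512  758
Third differences: 150  198  246
Fourth differences: 48  48
Constant fourth difference = 48.
Extend forward: 246 + 48 = 294;  758 + 294 = 1052;  1818 + 1052 = 2870;  3745 + 2870 = 6615

6615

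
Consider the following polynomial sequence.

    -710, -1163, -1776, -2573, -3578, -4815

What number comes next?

-6308

Δ: -453, -613, -797, -1005, -1237
Δ²: -160, -184, -208, -232
Δ³: -24, -24, -24
Constant third difference = -24, so extend:
-232 − 24 = -256;  -1237 − 256 = -1493;  -4815 − 1493 = -6308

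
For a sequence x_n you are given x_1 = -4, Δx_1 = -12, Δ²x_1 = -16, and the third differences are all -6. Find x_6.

Build the table forward from the leading diagonal:
Δ³: -6, -6, -6, -6, -6, -6
Δ²: -16, -22, -28, -34, -40, -46
Δ: -12, -28, -50, -78, -112, -152
x: -4, -16, -44, -94, -172, -284

-284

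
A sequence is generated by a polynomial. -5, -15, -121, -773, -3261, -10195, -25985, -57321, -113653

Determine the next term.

-207671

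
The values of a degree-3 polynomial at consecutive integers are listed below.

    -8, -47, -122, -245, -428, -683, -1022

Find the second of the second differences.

Δ: -39, -75, -123, -183, -255, -339
Δ²: -36, -48, -60, -72, -84
Δ³: -12, -12, -12, -12

-48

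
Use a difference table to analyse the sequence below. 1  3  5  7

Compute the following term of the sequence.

Δ: 2 , 2 , 2
The first differences are constant (2).
7 + 2 = 9

9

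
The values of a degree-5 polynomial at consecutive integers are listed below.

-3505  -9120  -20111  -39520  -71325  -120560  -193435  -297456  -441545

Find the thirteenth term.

-1653301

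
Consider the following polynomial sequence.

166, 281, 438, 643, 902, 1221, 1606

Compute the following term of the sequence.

115, 157, 205, 259, 319, 385
42, 48, 54, 60, 66
6, 6, 6, 6
The third differences are constant (6).
66 + 6 = 72;  385 + 72 = 457;  1606 + 457 = 2063

2063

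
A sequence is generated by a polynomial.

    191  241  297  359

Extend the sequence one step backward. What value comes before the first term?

147

50  56  62
6  6
The second differences are constant at 6.
Work back: 50 − 6 = 44;  191 − 44 = 147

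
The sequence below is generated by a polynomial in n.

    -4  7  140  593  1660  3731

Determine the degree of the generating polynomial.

First differences: 11, 133, 453, 1067, 2071
Second differences: 122, 320, 614, 1004
Third differences: 198, 294, 390
Fourth differences: 96, 96
The fourth differences are constant, so the polynomial has degree 4.

4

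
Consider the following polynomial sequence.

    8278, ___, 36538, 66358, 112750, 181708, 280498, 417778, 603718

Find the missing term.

Using the last 7 terms:
First differences: 29820, 46392, 68958, 98790, 137280, 185940
Second differences: 16572, 22566, 29832, 38490, 48660
Third differences: 5994, 7266, 8658, 10170
Fourth differences: 1272, 1392, 1512
Fifth differences: 120, 120
Constant fifth difference = 120.
Extend backward: 1272 − 120 = 1152;  5994 − 1152 = 4842;  16572 − 4842 = 11730;  29820 − 11730 = 18090;  36538 − 18090 = 18448

18448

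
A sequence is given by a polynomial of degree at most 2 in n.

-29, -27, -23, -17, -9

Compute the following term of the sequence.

1

First differences: 2, 4, 6, 8
Second differences: 2, 2, 2
Second differences constant at 2.
8 + 2 = 10;  -9 + 10 = 1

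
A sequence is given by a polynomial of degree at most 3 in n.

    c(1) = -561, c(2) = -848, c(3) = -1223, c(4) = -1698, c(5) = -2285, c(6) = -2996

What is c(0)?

-350

-287, -375, -475, -587, -711
-88, -100, -112, -124
-12, -12, -12
The third differences are constant at -12.
Work back: -88 + 12 = -76;  -287 + 76 = -211;  -561 + 211 = -350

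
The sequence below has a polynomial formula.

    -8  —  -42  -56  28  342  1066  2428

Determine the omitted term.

Using the last 6 terms:
-14, 84, 314, 724, 1362
98, 230, 410, 638
132, 180, 228
48, 48
Constant fourth difference = 48.
Extend backward: 132 − 48 = 84;  98 − 84 = 14;  -14 − 14 = -28;  -42 + 28 = -14

-14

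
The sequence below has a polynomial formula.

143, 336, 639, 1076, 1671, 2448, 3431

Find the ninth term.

6111

Δ: 193, 303, 437, 595, 777, 983
Δ²: 110, 134, 158, 182, 206
Δ³: 24, 24, 24, 24
Constant third difference = 24, so extend:
206 + 24 = 230;  983 + 230 = 1213;  3431 + 1213 = 4644
230 + 24 = 254;  1213 + 254 = 1467;  4644 + 1467 = 6111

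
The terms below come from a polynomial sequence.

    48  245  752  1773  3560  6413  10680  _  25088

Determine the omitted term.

16757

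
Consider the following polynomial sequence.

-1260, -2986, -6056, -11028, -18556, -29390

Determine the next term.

-1726 , -3070 , -4972 , -7528 , -10834
-1344 , -1902 , -2556 , -3306
-558 , -654 , -750
-96 , -96
The fourth differences are constant (-96).
-750 − 96 = -846;  -3306 − 846 = -4152;  -10834 − 4152 = -14986;  -29390 − 14986 = -44376

-44376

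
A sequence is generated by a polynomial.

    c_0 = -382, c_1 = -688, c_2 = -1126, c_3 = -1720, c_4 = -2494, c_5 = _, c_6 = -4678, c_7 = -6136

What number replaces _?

Using the first 5 terms:
-306  -438  -594  -774
-132  -156  -180
-24  -24
Constant third difference = -24.
Extend forward: -180 − 24 = -204;  -774 − 204 = -978;  -2494 − 978 = -3472

-3472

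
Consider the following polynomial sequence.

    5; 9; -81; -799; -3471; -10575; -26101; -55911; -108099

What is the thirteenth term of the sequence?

Δ: 4, -90, -718, -2672, -7104, -15526, -29810, -52188
Δ²: -94, -628, -1954, -4432, -8422, -14284, -22378
Δ³: -534, -1326, -2478, -3990, -5862, -8094
Δ⁴: -792, -1152, -1512, -1872, -2232
Δ⁵: -360, -360, -360, -360
The fifth differences are constant (-360).
-2232 − 360 = -2592;  -8094 − 2592 = -10686;  -22378 − 10686 = -33064;  -52188 − 33064 = -85252;  -108099 − 85252 = -193351
-2592 − 360 = -2952;  -10686 − 2952 = -13638;  -33064 − 13638 = -46702;  -85252 − 46702 = -131954;  -193351 − 131954 = -325305
-2952 − 360 = -3312;  -13638 − 3312 = -16950;  -46702 − 16950 = -63652;  -131954 − 63652 = -195606;  -325305 − 195606 = -520911
-3312 − 360 = -3672;  -16950 − 3672 = -20622;  -63652 − 20622 = -84274;  -195606 − 84274 = -279880;  -520911 − 279880 = -800791

-800791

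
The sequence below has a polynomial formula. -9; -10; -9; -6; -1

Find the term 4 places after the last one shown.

Δ: -1 , 1 , 3 , 5
Δ²: 2 , 2 , 2
Second differences constant at 2.
5 + 2 = 7;  -1 + 7 = 6
7 + 2 = 9;  6 + 9 = 15
9 + 2 = 11;  15 + 11 = 26
11 + 2 = 13;  26 + 13 = 39

39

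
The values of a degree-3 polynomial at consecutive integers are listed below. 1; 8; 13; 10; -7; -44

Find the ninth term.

-335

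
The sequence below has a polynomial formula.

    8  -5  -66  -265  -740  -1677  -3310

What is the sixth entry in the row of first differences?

First differences: -13, -61, -199, -475, -937, -1633
Second differences: -48, -138, -276, -462, -696
Third differences: -90, -138, -186, -234
Fourth differences: -48, -48, -48

-1633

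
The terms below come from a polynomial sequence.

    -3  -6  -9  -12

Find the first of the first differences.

-3

Δ: -3, -3, -3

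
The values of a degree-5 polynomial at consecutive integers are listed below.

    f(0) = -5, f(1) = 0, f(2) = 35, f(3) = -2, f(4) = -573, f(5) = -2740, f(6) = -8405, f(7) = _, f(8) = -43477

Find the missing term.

-20550

Using the first 7 terms:
D1: 5  35  -37  -571  -2167  -5665
D2: 30  -72  -534  -1596  -3498
D3: -102  -462  -1062  -1902
D4: -360  -600  -840
D5: -240  -240
Constant fifth difference = -240.
Extend forward: -840 − 240 = -1080;  -1902 − 1080 = -2982;  -3498 − 2982 = -6480;  -5665 − 6480 = -12145;  -8405 − 12145 = -20550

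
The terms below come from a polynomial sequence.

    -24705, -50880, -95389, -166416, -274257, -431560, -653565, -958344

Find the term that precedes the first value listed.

First differences: -26175, -44509, -71027, -107841, -157303, -222005, -304779
Second differences: -18334, -26518, -36814, -49462, -64702, -82774
Third differences: -8184, -10296, -12648, -15240, -18072
Fourth differences: -2112, -2352, -2592, -2832
Fifth differences: -240, -240, -240
The fifth differences are constant at -240.
Work back: -2112 + 240 = -1872;  -8184 + 1872 = -6312;  -18334 + 6312 = -12022;  -26175 + 12022 = -14153;  -24705 + 14153 = -10552

-10552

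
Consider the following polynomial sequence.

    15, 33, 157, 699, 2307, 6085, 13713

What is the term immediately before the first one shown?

7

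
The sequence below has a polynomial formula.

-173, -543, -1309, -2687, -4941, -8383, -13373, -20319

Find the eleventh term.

-57693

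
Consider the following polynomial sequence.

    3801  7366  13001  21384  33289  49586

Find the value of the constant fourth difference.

First differences: 3565, 5635, 8383, 11905, 16297
Second differences: 2070, 2748, 3522, 4392
Third differences: 678, 774, 870
Fourth differences: 96, 96

96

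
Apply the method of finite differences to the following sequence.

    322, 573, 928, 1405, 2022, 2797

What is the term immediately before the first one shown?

First differences: 251, 355, 477, 617, 775
Second differences: 104, 122, 140, 158
Third differences: 18, 18, 18
The third differences are constant at 18.
Work back: 104 − 18 = 86;  251 − 86 = 165;  322 − 165 = 157

157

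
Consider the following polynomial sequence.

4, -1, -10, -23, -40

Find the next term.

-61

D1: -5, -9, -13, -17
D2: -4, -4, -4
Constant second difference = -4, so extend:
-17 − 4 = -21;  -40 − 21 = -61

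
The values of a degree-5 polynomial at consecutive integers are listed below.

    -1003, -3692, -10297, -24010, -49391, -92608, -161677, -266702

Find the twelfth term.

-1334962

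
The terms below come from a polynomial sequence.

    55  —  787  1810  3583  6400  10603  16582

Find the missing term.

Using the last 6 terms:
First differences: 1023, 1773, 2817, 4203, 5979
Second differences: 750, 1044, 1386, 1776
Third differences: 294, 342, 390
Fourth differences: 48, 48
Constant fourth difference = 48.
Extend backward: 294 − 48 = 246;  750 − 246 = 504;  1023 − 504 = 519;  787 − 519 = 268

268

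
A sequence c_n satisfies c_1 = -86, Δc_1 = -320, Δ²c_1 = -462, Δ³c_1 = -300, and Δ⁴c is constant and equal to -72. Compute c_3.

-1188

Build the table forward from the leading diagonal:
Δ⁴: -72  -72  -72
Δ³: -300  -372  -444
Δ²: -462  -762  -1134
Δ: -320  -782  -1544
c: -86  -406  -1188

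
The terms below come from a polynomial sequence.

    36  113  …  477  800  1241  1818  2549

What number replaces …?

254

Using the last 5 terms:
First differences: 323, 441, 577, 731
Second differences: 118, 136, 154
Third differences: 18, 18
Constant third difference = 18.
Extend backward: 118 − 18 = 100;  323 − 100 = 223;  477 − 223 = 254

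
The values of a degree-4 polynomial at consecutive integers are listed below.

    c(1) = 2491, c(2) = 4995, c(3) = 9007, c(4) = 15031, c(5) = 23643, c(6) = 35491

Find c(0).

Δ: 2504, 4012, 6024, 8612, 11848
Δ²: 1508, 2012, 2588, 3236
Δ³: 504, 576, 648
Δ⁴: 72, 72
The fourth differences are constant at 72.
Work back: 504 − 72 = 432;  1508 − 432 = 1076;  2504 − 1076 = 1428;  2491 − 1428 = 1063

1063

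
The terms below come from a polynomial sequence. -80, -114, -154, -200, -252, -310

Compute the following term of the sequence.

-374

D1: -34, -40, -46, -52, -58
D2: -6, -6, -6, -6
Constant second difference = -6, so extend:
-58 − 6 = -64;  -310 − 64 = -374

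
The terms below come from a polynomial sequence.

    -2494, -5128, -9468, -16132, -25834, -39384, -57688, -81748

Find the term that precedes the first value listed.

Δ: -2634, -4340, -6664, -9702, -13550, -18304, -24060
Δ²: -1706, -2324, -3038, -3848, -4754, -5756
Δ³: -618, -714, -810, -906, -1002
Δ⁴: -96, -96, -96, -96
The fourth differences are constant at -96.
Work back: -618 + 96 = -522;  -1706 + 522 = -1184;  -2634 + 1184 = -1450;  -2494 + 1450 = -1044

-1044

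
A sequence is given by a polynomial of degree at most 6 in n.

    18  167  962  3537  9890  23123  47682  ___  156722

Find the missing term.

89597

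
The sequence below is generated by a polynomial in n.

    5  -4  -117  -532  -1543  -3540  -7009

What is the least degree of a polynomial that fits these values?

4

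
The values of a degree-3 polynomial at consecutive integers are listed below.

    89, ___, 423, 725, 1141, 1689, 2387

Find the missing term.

217

Using the last 5 terms:
Δ: 302, 416, 548, 698
Δ²: 114, 132, 150
Δ³: 18, 18
Constant third difference = 18.
Extend backward: 114 − 18 = 96;  302 − 96 = 206;  423 − 206 = 217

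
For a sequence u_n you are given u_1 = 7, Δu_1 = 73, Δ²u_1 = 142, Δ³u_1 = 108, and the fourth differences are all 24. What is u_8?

8120

Build the table forward from the leading diagonal:
Δ⁴: 24, 24, 24, 24, 24, 24, 24, 24
Δ³: 108, 132, 156, 180, 204, 228, 252, 276
Δ²: 142, 250, 382, 538, 718, 922, 1150, 1402
Δ: 73, 215, 465, 847, 1385, 2103, 3025, 4175
u: 7, 80, 295, 760, 1607, 2992, 5095, 8120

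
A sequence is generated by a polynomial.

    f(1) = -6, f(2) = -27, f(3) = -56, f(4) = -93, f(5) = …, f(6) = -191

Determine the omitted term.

-138

Using the first 4 terms:
-21, -29, -37
-8, -8
Constant second difference = -8.
Extend forward: -37 − 8 = -45;  -93 − 45 = -138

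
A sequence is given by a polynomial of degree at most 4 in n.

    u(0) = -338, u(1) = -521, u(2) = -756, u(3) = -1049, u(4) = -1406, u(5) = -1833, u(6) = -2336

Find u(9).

D1: -183  -235  -293  -357  -427  -503
D2: -52  -58  -64  -70  -76
D3: -6  -6  -6  -6
The third differences are constant (-6).
-76 − 6 = -82;  -503 − 82 = -585;  -2336 − 585 = -2921
-82 − 6 = -88;  -585 − 88 = -673;  -2921 − 673 = -3594
-88 − 6 = -94;  -673 − 94 = -767;  -3594 − 767 = -4361

-4361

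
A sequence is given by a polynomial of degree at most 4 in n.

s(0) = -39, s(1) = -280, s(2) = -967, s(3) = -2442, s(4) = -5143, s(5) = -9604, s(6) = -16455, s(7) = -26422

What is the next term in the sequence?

-241, -687, -1475, -2701, -4461, -6851, -9967
-446, -788, -1226, -1760, -2390, -3116
-342, -438, -534, -630, -726
-96, -96, -96, -96
Constant fourth difference = -96, so extend:
-726 − 96 = -822;  -3116 − 822 = -3938;  -9967 − 3938 = -13905;  -26422 − 13905 = -40327

-40327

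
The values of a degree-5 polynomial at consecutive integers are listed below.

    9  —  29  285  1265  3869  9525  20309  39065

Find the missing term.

Using the last 7 terms:
D1: 256  980  2604  5656  10784  18756
D2: 724  1624  3052  5128  7972
D3: 900  1428  2076  2844
D4: 528  648  768
D5: 120  120
Constant fifth difference = 120.
Extend backward: 528 − 120 = 408;  900 − 408 = 492;  724 − 492 = 232;  256 − 232 = 24;  29 − 24 = 5

5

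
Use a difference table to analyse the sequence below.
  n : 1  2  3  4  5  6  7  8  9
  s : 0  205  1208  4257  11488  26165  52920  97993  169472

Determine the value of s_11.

Δ: 205 , 1003 , 3049 , 7231 , 14677 , 26755 , 45073 , 71479
Δ²: 798 , 2046 , 4182 , 7446 , 12078 , 18318 , 26406
Δ³: 1248 , 2136 , 3264 , 4632 , 6240 , 8088
Δ⁴: 888 , 1128 , 1368 , 1608 , 1848
Δ⁵: 240 , 240 , 240 , 240
Constant fifth difference = 240, so extend:
1848 + 240 = 2088;  8088 + 2088 = 10176;  26406 + 10176 = 36582;  71479 + 36582 = 108061;  169472 + 108061 = 277533
2088 + 240 = 2328;  10176 + 2328 = 12504;  36582 + 12504 = 49086;  108061 + 49086 = 157147;  277533 + 157147 = 434680

434680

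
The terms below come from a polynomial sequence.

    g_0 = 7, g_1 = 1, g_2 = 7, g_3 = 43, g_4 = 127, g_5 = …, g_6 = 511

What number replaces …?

Using the first 5 terms:
-6, 6, 36, 84
12, 30, 48
18, 18
Constant third difference = 18.
Extend forward: 48 + 18 = 66;  84 + 66 = 150;  127 + 150 = 277

277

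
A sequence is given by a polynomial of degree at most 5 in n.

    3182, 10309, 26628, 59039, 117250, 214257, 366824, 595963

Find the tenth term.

D1: 7127 , 16319 , 32411 , 58211 , 97007 , 152567 , 229139
D2: 9192 , 16092 , 25800 , 38796 , 55560 , 76572
D3: 6900 , 9708 , 12996 , 16764 , 21012
D4: 2808 , 3288 , 3768 , 4248
D5: 480 , 480 , 480
Constant fifth difference = 480, so extend:
4248 + 480 = 4728;  21012 + 4728 = 25740;  76572 + 25740 = 102312;  229139 + 102312 = 331451;  595963 + 331451 = 927414
4728 + 480 = 5208;  25740 + 5208 = 30948;  102312 + 30948 = 133260;  331451 + 133260 = 464711;  927414 + 464711 = 1392125

1392125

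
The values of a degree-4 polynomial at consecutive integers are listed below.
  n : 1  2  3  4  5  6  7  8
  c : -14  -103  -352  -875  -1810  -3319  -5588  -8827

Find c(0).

5

D1: -89  -249  -523  -935  -1509  -2269  -3239
D2: -160  -274  -412  -574  -760  -970
D3: -114  -138  -162  -186  -210
D4: -24  -24  -24  -24
The fourth differences are constant at -24.
Work back: -114 + 24 = -90;  -160 + 90 = -70;  -89 + 70 = -19;  -14 + 19 = 5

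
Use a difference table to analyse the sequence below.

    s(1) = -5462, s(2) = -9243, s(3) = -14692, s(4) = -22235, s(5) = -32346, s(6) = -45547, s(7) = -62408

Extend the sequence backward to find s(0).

-2971

-3781  -5449  -7543  -10111  -13201  -16861
-1668  -2094  -2568  -3090  -3660
-426  -474  -522  -570
-48  -48  -48
The fourth differences are constant at -48.
Work back: -426 + 48 = -378;  -1668 + 378 = -1290;  -3781 + 1290 = -2491;  -5462 + 2491 = -2971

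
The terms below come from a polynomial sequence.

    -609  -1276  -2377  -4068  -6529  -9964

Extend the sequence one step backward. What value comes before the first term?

-244

First differences: -667, -1101, -1691, -2461, -3435
Second differences: -434, -590, -770, -974
Third differences: -156, -180, -204
Fourth differences: -24, -24
The fourth differences are constant at -24.
Work back: -156 + 24 = -132;  -434 + 132 = -302;  -667 + 302 = -365;  -609 + 365 = -244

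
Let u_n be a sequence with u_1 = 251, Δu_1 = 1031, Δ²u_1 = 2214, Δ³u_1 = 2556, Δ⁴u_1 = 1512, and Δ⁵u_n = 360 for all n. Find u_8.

203902

Build the table forward from the leading diagonal:
Fifth differences: 360, 360, 360, 360, 360, 360, 360, 360
Fourth differences: 1512, 1872, 2232, 2592, 2952, 3312, 3672, 4032
Third differences: 2556, 4068, 5940, 8172, 10764, 13716, 17028, 20700
Second differences: 2214, 4770, 8838, 14778, 22950, 33714, 47430, 64458
First differences: 1031, 3245, 8015, 16853, 31631, 54581, 88295, 135725
u: 251, 1282, 4527, 12542, 29395, 61026, 115607, 203902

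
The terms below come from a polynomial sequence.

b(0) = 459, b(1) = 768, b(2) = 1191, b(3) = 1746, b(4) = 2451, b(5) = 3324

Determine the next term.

4383

309, 423, 555, 705, 873
114, 132, 150, 168
18, 18, 18
Third differences constant at 18.
168 + 18 = 186;  873 + 186 = 1059;  3324 + 1059 = 4383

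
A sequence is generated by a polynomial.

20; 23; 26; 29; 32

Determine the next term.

3, 3, 3, 3
First differences constant at 3.
32 + 3 = 35

35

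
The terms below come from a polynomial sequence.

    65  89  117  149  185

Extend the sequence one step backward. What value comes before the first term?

D1: 24, 28, 32, 36
D2: 4, 4, 4
The second differences are constant at 4.
Work back: 24 − 4 = 20;  65 − 20 = 45

45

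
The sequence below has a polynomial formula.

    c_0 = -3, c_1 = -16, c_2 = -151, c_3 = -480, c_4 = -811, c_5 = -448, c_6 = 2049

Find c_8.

24365

-13, -135, -329, -331, 363, 2497
-122, -194, -2, 694, 2134
-72, 192, 696, 1440
264, 504, 744
240, 240
Fifth differences constant at 240.
744 + 240 = 984;  1440 + 984 = 2424;  2134 + 2424 = 4558;  2497 + 4558 = 7055;  2049 + 7055 = 9104
984 + 240 = 1224;  2424 + 1224 = 3648;  4558 + 3648 = 8206;  7055 + 8206 = 15261;  9104 + 15261 = 24365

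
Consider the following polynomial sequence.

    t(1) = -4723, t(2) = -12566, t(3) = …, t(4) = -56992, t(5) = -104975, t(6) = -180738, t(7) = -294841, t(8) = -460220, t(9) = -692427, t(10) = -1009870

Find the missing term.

Using the last 7 terms:
Δ: -47983  -75763  -114103  -165379  -232207  -317443
Δ²: -27780  -38340  -51276  -66828  -85236
Δ³: -10560  -12936  -15552  -18408
Δ⁴: -2376  -2616  -2856
Δ⁵: -240  -240
Constant fifth difference = -240.
Extend backward: -2376 + 240 = -2136;  -10560 + 2136 = -8424;  -27780 + 8424 = -19356;  -47983 + 19356 = -28627;  -56992 + 28627 = -28365

-28365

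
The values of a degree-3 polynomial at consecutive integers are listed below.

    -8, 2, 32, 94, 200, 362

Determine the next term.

D1: 10, 30, 62, 106, 162
D2: 20, 32, 44, 56
D3: 12, 12, 12
The third differences are constant (12).
56 + 12 = 68;  162 + 68 = 230;  362 + 230 = 592

592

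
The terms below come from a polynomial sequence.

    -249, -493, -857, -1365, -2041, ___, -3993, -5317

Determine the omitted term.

-2909

Using the first 5 terms:
D1: -244, -364, -508, -676
D2: -120, -144, -168
D3: -24, -24
Constant third difference = -24.
Extend forward: -168 − 24 = -192;  -676 − 192 = -868;  -2041 − 868 = -2909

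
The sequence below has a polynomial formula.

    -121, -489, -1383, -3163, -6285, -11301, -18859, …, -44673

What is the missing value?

-29703

Using the first 7 terms:
First differences: -368  -894  -1780  -3122  -5016  -7558
Second differences: -526  -886  -1342  -1894  -2542
Third differences: -360  -456  -552  -648
Fourth differences: -96  -96  -96
Constant fourth difference = -96.
Extend forward: -648 − 96 = -744;  -2542 − 744 = -3286;  -7558 − 3286 = -10844;  -18859 − 10844 = -29703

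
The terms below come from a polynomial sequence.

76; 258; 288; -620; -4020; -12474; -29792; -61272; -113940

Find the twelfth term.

-500292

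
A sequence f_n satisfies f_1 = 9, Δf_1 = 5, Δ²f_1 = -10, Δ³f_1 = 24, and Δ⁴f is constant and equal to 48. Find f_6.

Build the table forward from the leading diagonal:
Δ⁴: 48, 48, 48, 48, 48, 48
Δ³: 24, 72, 120, 168, 216, 264
Δ²: -10, 14, 86, 206, 374, 590
Δ: 5, -5, 9, 95, 301, 675
f: 9, 14, 9, 18, 113, 414

414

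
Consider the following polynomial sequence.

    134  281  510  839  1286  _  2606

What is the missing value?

Using the first 5 terms:
First differences: 147  229  329  447
Second differences: 82  100  118
Third differences: 18  18
Constant third difference = 18.
Extend forward: 118 + 18 = 136;  447 + 136 = 583;  1286 + 583 = 1869

1869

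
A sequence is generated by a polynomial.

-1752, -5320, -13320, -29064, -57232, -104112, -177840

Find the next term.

-288640

First differences: -3568 , -8000 , -15744 , -28168 , -46880 , -73728
Second differences: -4432 , -7744 , -12424 , -18712 , -26848
Third differences: -3312 , -4680 , -6288 , -8136
Fourth differences: -1368 , -1608 , -1848
Fifth differences: -240 , -240
Fifth differences constant at -240.
-1848 − 240 = -2088;  -8136 − 2088 = -10224;  -26848 − 10224 = -37072;  -73728 − 37072 = -110800;  -177840 − 110800 = -288640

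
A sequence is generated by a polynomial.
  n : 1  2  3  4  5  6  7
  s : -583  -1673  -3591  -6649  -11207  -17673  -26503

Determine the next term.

-38201

D1: -1090  -1918  -3058  -4558  -6466  -8830
D2: -828  -1140  -1500  -1908  -2364
D3: -312  -360  -408  -456
D4: -48  -48  -48
Fourth differences constant at -48.
-456 − 48 = -504;  -2364 − 504 = -2868;  -8830 − 2868 = -11698;  -26503 − 11698 = -38201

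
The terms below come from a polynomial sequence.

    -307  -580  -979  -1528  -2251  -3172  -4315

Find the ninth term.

-7363

Δ: -273, -399, -549, -723, -921, -1143
Δ²: -126, -150, -174, -198, -222
Δ³: -24, -24, -24, -24
Constant third difference = -24, so extend:
-222 − 24 = -246;  -1143 − 246 = -1389;  -4315 − 1389 = -5704
-246 − 24 = -270;  -1389 − 270 = -1659;  -5704 − 1659 = -7363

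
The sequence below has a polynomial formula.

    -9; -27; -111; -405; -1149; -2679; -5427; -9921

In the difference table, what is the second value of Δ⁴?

D1: -18, -84, -294, -744, -1530, -2748, -4494
D2: -66, -210, -450, -786, -1218, -1746
D3: -144, -240, -336, -432, -528
D4: -96, -96, -96, -96

-96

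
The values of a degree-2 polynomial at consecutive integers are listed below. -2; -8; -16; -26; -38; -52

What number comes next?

-68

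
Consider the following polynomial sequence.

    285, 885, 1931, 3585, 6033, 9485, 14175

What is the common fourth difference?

First differences: 600, 1046, 1654, 2448, 3452, 4690
Second differences: 446, 608, 794, 1004, 1238
Third differences: 162, 186, 210, 234
Fourth differences: 24, 24, 24

24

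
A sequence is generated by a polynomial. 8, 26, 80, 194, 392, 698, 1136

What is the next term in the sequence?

D1: 18 , 54 , 114 , 198 , 306 , 438
D2: 36 , 60 , 84 , 108 , 132
D3: 24 , 24 , 24 , 24
Third differences constant at 24.
132 + 24 = 156;  438 + 156 = 594;  1136 + 594 = 1730

1730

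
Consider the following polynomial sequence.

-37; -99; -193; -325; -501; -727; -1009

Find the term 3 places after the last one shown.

-2251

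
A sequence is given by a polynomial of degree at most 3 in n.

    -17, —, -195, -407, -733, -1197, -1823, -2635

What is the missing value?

Using the last 6 terms:
D1: -212  -326  -464  -626  -812
D2: -114  -138  -162  -186
D3: -24  -24  -24
Constant third difference = -24.
Extend backward: -114 + 24 = -90;  -212 + 90 = -122;  -195 + 122 = -73

-73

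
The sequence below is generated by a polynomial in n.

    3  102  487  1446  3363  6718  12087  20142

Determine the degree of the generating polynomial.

Δ: 99, 385, 959, 1917, 3355, 5369, 8055
Δ²: 286, 574, 958, 1438, 2014, 2686
Δ³: 288, 384, 480, 576, 672
Δ⁴: 96, 96, 96, 96
The fourth differences are constant, so the polynomial has degree 4.

4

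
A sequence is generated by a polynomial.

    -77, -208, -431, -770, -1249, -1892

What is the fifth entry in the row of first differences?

D1: -131, -223, -339, -479, -643
D2: -92, -116, -140, -164
D3: -24, -24, -24

-643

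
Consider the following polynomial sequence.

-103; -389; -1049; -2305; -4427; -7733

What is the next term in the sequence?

-12589

First differences: -286, -660, -1256, -2122, -3306
Second differences: -374, -596, -866, -1184
Third differences: -222, -270, -318
Fourth differences: -48, -48
Constant fourth difference = -48, so extend:
-318 − 48 = -366;  -1184 − 366 = -1550;  -3306 − 1550 = -4856;  -7733 − 4856 = -12589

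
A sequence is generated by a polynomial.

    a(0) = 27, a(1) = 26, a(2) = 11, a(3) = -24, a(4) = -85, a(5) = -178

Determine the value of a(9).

-990

-1, -15, -35, -61, -93
-14, -20, -26, -32
-6, -6, -6
Third differences constant at -6.
-32 − 6 = -38;  -93 − 38 = -131;  -178 − 131 = -309
-38 − 6 = -44;  -131 − 44 = -175;  -309 − 175 = -484
-44 − 6 = -50;  -175 − 50 = -225;  -484 − 225 = -709
-50 − 6 = -56;  -225 − 56 = -281;  -709 − 281 = -990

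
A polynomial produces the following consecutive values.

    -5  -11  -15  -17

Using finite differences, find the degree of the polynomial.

First differences: -6, -4, -2
Second differences: 2, 2
The second differences are constant, so the polynomial has degree 2.

2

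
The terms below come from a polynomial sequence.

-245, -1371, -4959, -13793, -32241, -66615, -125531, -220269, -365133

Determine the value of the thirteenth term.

-1857929

First differences: -1126, -3588, -8834, -18448, -34374, -58916, -94738, -144864
Second differences: -2462, -5246, -9614, -15926, -24542, -35822, -50126
Third differences: -2784, -4368, -6312, -8616, -11280, -14304
Fourth differences: -1584, -1944, -2304, -2664, -3024
Fifth differences: -360, -360, -360, -360
Constant fifth difference = -360, so extend:
-3024 − 360 = -3384;  -14304 − 3384 = -17688;  -50126 − 17688 = -67814;  -144864 − 67814 = -212678;  -365133 − 212678 = -577811
-3384 − 360 = -3744;  -17688 − 3744 = -21432;  -67814 − 21432 = -89246;  -212678 − 89246 = -301924;  -577811 − 301924 = -879735
-3744 − 360 = -4104;  -21432 − 4104 = -25536;  -89246 − 25536 = -114782;  -301924 − 114782 = -416706;  -879735 − 416706 = -1296441
-4104 − 360 = -4464;  -25536 − 4464 = -30000;  -114782 − 30000 = -144782;  -416706 − 144782 = -561488;  -1296441 − 561488 = -1857929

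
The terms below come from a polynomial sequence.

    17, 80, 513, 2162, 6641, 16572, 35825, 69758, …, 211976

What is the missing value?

125457

Using the first 8 terms:
First differences: 63  433  1649  4479  9931  19253  33933
Second differences: 370  1216  2830  5452  9322  14680
Third differences: 846  1614  2622  3870  5358
Fourth differences: 768  1008  1248  1488
Fifth differences: 240  240  240
Constant fifth difference = 240.
Extend forward: 1488 + 240 = 1728;  5358 + 1728 = 7086;  14680 + 7086 = 21766;  33933 + 21766 = 55699;  69758 + 55699 = 125457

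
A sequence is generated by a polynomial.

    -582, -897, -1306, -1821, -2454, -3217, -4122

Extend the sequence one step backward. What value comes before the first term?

Δ: -315, -409, -515, -633, -763, -905
Δ²: -94, -106, -118, -130, -142
Δ³: -12, -12, -12, -12
The third differences are constant at -12.
Work back: -94 + 12 = -82;  -315 + 82 = -233;  -582 + 233 = -349

-349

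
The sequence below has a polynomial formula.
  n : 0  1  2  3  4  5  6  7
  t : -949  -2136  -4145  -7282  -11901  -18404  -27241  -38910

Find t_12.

-160525

D1: -1187, -2009, -3137, -4619, -6503, -8837, -11669
D2: -822, -1128, -1482, -1884, -2334, -2832
D3: -306, -354, -402, -450, -498
D4: -48, -48, -48, -48
Constant fourth difference = -48, so extend:
-498 − 48 = -546;  -2832 − 546 = -3378;  -11669 − 3378 = -15047;  -38910 − 15047 = -53957
-546 − 48 = -594;  -3378 − 594 = -3972;  -15047 − 3972 = -19019;  -53957 − 19019 = -72976
-594 − 48 = -642;  -3972 − 642 = -4614;  -19019 − 4614 = -23633;  -72976 − 23633 = -96609
-642 − 48 = -690;  -4614 − 690 = -5304;  -23633 − 5304 = -28937;  -96609 − 28937 = -125546
-690 − 48 = -738;  -5304 − 738 = -6042;  -28937 − 6042 = -34979;  -125546 − 34979 = -160525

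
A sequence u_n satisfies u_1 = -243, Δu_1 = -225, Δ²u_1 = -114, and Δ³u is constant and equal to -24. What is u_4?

-1284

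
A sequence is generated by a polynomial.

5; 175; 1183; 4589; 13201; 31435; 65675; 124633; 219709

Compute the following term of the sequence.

First differences: 170, 1008, 3406, 8612, 18234, 34240, 58958, 95076
Second differences: 838, 2398, 5206, 9622, 16006, 24718, 36118
Third differences: 1560, 2808, 4416, 6384, 8712, 11400
Fourth differences: 1248, 1608, 1968, 2328, 2688
Fifth differences: 360, 360, 360, 360
The fifth differences are constant (360).
2688 + 360 = 3048;  11400 + 3048 = 14448;  36118 + 14448 = 50566;  95076 + 50566 = 145642;  219709 + 145642 = 365351

365351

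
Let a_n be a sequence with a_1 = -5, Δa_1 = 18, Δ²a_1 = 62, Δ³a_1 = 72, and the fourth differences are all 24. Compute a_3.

Build the table forward from the leading diagonal:
Fourth differences: 24  24  24
Third differences: 72  96  120
Second differences: 62  134  230
First differences: 18  80  214
a: -5  13  93

93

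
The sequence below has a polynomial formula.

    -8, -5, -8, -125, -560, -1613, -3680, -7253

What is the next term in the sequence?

3, -3, -117, -435, -1053, -2067, -3573
-6, -114, -318, -618, -1014, -1506
-108, -204, -300, -396, -492
-96, -96, -96, -96
The fourth differences are constant (-96).
-492 − 96 = -588;  -1506 − 588 = -2094;  -3573 − 2094 = -5667;  -7253 − 5667 = -12920

-12920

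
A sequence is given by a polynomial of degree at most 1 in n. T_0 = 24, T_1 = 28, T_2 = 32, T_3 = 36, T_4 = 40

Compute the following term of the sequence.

44

D1: 4 , 4 , 4 , 4
Constant first difference = 4, so extend:
40 + 4 = 44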